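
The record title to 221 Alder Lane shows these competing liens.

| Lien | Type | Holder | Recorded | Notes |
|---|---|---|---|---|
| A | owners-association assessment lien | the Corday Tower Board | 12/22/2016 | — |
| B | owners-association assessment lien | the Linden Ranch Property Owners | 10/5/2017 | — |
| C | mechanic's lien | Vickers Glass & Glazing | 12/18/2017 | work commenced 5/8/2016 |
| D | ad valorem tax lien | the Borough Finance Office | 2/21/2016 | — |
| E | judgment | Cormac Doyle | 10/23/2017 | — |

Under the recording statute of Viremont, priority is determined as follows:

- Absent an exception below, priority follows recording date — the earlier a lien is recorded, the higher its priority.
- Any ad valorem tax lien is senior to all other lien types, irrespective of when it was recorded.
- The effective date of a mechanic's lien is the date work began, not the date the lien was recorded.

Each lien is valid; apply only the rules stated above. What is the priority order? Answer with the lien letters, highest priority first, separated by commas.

D, C, A, B, E

Adjusting effective dates: C's effective date is 5/8/2016, when work began.
D is an ad valorem tax lien and takes priority over every other lien.
Ordering the rest by effective date: C (5/8/2016), A (12/22/2016), B (10/5/2017), E (10/23/2017).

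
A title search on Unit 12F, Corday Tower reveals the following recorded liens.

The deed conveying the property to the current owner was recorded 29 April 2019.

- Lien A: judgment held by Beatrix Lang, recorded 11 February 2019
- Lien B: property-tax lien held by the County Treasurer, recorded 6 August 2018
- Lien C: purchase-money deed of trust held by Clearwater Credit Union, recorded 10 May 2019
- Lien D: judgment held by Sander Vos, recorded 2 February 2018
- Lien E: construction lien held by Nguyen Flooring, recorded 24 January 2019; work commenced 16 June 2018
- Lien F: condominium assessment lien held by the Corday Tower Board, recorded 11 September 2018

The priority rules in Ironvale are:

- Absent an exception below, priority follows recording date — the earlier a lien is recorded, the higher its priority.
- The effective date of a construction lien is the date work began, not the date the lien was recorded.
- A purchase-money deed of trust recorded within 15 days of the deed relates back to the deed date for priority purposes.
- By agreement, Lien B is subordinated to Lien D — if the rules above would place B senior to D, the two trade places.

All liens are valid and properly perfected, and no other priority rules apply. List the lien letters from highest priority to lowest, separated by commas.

D, E, B, F, A, C

Adjusting effective dates: C relates back to the deed date 29 April 2019; E is treated as recorded 16 June 2018, the work-commencement date.
Ordering by effective date: D (2 February 2018), E (16 June 2018), B (6 August 2018), F (11 September 2018), A (11 February 2019), C (29 April 2019).
B already ranks below D; the subordination has no effect.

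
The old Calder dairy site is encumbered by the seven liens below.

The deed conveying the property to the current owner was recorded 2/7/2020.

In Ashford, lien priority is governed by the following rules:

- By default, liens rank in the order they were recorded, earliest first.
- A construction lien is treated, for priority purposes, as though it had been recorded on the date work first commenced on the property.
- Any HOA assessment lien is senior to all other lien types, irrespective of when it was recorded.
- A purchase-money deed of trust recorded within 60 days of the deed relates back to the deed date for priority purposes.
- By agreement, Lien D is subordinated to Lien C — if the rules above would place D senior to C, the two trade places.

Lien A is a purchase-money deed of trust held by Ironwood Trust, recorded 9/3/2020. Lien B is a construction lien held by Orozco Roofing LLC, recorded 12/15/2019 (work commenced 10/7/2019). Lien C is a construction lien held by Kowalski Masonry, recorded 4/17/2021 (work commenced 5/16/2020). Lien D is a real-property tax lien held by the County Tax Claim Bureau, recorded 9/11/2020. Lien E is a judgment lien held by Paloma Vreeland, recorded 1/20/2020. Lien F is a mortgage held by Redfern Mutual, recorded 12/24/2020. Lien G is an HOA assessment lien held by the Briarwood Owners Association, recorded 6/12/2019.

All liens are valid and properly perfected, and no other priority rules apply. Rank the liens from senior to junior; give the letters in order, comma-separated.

Adjusting effective dates: A was recorded 209 days after the deed — beyond 60 days — so no relation-back applies; B relates back to 10/7/2019 (work commenced); C relates back to 5/16/2020 (work commenced).
G is an HOA assessment lien and takes priority over every other lien.
Among the remaining liens, by effective date: B (10/7/2019), E (1/20/2020), C (5/16/2020), A (9/3/2020), D (9/11/2020), F (12/24/2020).
D already ranks below C; the subordination has no effect.

G, B, E, C, A, D, F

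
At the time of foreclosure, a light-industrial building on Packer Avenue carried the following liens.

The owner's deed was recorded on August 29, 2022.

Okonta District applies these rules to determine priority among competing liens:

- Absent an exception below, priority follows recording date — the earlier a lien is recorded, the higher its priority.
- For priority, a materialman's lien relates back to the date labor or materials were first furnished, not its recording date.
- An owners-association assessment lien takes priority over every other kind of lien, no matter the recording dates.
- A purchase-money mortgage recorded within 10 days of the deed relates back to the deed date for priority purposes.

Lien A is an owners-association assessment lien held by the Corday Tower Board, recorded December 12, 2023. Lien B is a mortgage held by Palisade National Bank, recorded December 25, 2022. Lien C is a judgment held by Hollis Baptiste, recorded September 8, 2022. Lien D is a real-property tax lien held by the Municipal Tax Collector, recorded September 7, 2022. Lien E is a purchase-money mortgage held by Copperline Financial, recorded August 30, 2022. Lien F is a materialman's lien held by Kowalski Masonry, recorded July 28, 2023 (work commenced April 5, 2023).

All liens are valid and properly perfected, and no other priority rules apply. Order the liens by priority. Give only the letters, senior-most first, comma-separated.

A, E, D, C, B, F

Adjusting effective dates: E's effective date is the deed date, August 29, 2022; F's effective date is April 5, 2023, when work began.
A is an owners-association assessment lien, so it outranks all other liens regardless of date.
Ordering the rest by effective date: E (August 29, 2022), D (September 7, 2022), C (September 8, 2022), B (December 25, 2022), F (April 5, 2023).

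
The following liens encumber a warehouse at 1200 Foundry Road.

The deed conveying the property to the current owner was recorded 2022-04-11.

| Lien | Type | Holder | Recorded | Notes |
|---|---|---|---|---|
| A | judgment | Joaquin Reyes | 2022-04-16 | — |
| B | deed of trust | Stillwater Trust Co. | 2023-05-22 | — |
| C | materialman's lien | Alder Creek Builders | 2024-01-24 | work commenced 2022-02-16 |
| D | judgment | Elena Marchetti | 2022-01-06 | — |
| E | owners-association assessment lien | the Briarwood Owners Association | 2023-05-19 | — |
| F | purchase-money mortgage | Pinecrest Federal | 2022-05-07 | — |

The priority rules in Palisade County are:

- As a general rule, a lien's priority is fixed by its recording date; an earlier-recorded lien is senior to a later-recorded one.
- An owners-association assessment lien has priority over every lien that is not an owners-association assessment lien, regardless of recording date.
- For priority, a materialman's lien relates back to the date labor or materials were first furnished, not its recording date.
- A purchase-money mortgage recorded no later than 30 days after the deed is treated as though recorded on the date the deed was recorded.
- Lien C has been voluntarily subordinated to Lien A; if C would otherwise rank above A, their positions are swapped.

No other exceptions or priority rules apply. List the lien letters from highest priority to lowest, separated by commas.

Effective dates: C relates back to 2022-02-16 (work commenced); F was recorded within the 30-day window, so its effective date is the deed date 2022-04-11.
As an owners-association assessment lien, E is senior to every other lien.
Ordering the rest by effective date: D (2022-01-06), C (2022-02-16), F (2022-04-11), A (2022-04-16), B (2023-05-22).
The subordination applies — C was senior to A — so C and A swap.

E, D, A, F, C, B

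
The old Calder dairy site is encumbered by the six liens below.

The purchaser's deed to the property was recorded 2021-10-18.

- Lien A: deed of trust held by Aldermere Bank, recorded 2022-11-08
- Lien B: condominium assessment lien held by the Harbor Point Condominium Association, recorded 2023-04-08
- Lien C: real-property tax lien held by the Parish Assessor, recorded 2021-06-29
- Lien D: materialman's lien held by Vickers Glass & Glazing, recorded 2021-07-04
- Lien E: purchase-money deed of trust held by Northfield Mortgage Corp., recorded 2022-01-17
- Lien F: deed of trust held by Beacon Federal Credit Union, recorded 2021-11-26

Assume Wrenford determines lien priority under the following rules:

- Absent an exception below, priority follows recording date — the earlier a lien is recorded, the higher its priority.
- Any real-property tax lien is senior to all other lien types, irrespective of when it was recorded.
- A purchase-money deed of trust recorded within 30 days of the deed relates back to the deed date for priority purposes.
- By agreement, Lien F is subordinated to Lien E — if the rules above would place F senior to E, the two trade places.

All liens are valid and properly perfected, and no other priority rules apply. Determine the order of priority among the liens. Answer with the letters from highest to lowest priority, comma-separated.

C, D, E, F, A, B

Effective dates after the stated exceptions: E missed the 30-day window (91 days after the deed), so its recording date stands.
As a real-property tax lien, C is senior to every other lien.
Among the remaining liens, by effective date: D (2021-07-04), F (2021-11-26), E (2022-01-17), A (2022-11-08), B (2023-04-08).
Because F would otherwise rank above E, the subordination swaps them.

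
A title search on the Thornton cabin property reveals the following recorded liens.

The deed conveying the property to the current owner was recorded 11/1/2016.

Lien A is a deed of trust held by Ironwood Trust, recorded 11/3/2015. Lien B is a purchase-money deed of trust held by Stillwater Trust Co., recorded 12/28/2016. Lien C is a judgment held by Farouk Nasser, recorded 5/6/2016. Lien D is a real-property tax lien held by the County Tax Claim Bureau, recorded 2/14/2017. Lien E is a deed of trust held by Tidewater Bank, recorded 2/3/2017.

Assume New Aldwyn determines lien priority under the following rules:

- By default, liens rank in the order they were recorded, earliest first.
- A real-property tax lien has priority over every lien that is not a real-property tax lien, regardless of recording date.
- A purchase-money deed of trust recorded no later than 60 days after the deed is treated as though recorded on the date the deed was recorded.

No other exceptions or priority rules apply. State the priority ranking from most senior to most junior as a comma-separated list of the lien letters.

D, A, C, B, E

First, effective dates: B was recorded within the 60-day window, so its effective date is the deed date 11/1/2016.
As a real-property tax lien, D is senior to every other lien.
Among the remaining liens, by effective date: A (11/3/2015), C (5/6/2016), B (11/1/2016), E (2/3/2017).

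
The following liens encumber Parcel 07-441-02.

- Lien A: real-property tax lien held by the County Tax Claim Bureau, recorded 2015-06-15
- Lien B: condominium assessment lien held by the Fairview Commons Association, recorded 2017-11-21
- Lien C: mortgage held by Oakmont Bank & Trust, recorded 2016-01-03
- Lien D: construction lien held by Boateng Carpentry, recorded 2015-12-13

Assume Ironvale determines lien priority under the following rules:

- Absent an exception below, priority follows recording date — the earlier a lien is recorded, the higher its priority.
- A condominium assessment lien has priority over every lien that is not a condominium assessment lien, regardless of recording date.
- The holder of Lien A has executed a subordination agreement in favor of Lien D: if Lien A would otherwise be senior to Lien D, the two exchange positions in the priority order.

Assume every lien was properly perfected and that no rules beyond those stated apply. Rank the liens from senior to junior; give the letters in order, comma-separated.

B is a condominium assessment lien, so it outranks all other liens regardless of date.
The other liens, earliest effective date first: A (2015-06-15), D (2015-12-13), C (2016-01-03).
A would otherwise be senior to D, so under the subordination agreement A and D exchange positions.

B, D, A, C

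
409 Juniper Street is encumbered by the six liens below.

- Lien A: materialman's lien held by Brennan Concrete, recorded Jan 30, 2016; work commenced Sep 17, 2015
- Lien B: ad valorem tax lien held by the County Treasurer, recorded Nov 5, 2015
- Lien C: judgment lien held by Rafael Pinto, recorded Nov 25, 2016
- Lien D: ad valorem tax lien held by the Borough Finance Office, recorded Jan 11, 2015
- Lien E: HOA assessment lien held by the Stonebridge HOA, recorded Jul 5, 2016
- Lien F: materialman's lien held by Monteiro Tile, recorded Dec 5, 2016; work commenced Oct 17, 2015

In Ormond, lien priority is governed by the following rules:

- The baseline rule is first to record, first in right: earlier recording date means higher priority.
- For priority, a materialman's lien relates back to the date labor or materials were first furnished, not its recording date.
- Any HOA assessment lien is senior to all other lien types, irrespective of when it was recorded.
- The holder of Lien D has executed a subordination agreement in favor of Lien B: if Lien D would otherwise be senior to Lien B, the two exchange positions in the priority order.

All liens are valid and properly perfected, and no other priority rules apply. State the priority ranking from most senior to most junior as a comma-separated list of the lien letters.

E, B, A, F, D, C

Effective dates after the stated exceptions: A's effective date is Sep 17, 2015, when work began; F's effective date is Oct 17, 2015, when work began.
E is an HOA assessment lien and takes priority over every other lien.
Among the remaining liens, by effective date: D (Jan 11, 2015), A (Sep 17, 2015), F (Oct 17, 2015), B (Nov 5, 2015), C (Nov 25, 2016).
The subordination applies — D was senior to B — so D and B swap.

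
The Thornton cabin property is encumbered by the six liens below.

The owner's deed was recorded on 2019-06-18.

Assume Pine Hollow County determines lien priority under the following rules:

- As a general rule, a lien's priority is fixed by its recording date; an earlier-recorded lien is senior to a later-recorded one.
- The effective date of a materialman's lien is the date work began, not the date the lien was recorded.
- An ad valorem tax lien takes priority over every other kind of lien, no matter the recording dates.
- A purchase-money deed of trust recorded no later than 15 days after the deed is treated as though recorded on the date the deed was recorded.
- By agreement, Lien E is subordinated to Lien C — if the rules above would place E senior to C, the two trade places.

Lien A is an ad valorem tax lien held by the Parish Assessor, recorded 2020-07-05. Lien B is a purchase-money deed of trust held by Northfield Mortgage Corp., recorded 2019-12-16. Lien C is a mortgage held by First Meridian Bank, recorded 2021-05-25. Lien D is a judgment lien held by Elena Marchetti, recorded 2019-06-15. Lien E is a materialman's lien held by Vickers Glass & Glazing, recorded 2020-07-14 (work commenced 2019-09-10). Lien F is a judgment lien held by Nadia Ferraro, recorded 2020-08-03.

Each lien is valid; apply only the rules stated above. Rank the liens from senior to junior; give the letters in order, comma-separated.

A, D, C, B, F, E

First, effective dates: B was recorded 181 days after the deed, outside the 15-day window, so it keeps its recording date; E is treated as recorded 2019-09-10, the work-commencement date.
A is an ad valorem tax lien, so it outranks all other liens regardless of date.
Among the remaining liens, by effective date: D (2019-06-15), E (2019-09-10), B (2019-12-16), F (2020-08-03), C (2021-05-25).
The subordination applies — E was senior to C — so E and C swap.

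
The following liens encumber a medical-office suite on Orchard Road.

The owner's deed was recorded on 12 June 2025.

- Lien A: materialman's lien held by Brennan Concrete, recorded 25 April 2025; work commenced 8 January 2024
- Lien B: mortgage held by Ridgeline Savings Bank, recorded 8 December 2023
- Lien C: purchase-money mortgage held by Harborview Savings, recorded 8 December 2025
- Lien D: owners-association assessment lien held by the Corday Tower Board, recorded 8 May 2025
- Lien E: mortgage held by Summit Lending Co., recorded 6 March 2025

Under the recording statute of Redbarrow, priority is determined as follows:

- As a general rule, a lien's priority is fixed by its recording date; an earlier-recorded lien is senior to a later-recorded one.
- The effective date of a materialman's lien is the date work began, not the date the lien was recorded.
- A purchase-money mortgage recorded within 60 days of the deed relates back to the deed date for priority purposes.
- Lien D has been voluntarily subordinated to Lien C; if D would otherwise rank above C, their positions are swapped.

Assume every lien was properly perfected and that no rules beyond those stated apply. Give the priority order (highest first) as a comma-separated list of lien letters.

Effective dates after the stated exceptions: A relates back to 8 January 2024 (work commenced); C was recorded 179 days after the deed — beyond 60 days — so no relation-back applies.
By effective date, earliest first: B (8 December 2023), A (8 January 2024), E (6 March 2025), D (8 May 2025), C (8 December 2025).
Because D would otherwise rank above C, the subordination swaps them.

B, A, E, C, D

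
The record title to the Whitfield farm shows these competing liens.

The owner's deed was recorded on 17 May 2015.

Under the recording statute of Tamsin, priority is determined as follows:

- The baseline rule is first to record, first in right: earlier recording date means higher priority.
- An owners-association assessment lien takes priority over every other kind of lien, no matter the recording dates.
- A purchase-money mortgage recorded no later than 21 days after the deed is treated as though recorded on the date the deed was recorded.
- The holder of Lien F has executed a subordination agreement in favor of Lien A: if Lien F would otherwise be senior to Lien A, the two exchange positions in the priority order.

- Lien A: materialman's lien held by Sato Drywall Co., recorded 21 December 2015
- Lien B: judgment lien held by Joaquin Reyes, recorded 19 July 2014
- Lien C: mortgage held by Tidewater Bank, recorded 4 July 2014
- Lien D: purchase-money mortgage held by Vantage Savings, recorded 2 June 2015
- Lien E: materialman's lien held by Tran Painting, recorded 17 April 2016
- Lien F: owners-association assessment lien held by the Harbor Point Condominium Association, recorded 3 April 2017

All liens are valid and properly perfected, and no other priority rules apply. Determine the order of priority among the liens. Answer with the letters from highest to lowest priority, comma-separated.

A, C, B, D, F, E

Effective dates after the stated exceptions: D's effective date is the deed date, 17 May 2015.
F is an owners-association assessment lien and takes priority over every other lien.
Remaining liens by effective date: C (4 July 2014), B (19 July 2014), D (17 May 2015), A (21 December 2015), E (17 April 2016).
F would otherwise be senior to A, so under the subordination agreement F and A exchange positions.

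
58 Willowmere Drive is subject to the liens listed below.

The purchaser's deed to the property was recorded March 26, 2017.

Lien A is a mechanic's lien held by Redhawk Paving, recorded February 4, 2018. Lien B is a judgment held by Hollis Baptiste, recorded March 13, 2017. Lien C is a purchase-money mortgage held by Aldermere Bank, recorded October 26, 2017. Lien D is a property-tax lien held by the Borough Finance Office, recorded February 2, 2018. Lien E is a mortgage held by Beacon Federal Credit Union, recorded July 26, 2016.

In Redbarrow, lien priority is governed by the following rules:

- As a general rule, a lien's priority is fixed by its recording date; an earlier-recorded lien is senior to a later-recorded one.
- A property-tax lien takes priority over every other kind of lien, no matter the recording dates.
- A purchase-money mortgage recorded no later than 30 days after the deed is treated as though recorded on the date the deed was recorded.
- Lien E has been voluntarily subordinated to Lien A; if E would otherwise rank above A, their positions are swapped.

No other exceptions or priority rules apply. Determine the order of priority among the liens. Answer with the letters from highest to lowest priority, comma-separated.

D, A, B, C, E

Adjusting effective dates: C was recorded 214 days after the deed, outside the 30-day window, so it keeps its recording date.
D is a property-tax lien and takes priority over every other lien.
Among the remaining liens, by effective date: E (July 26, 2016), B (March 13, 2017), C (October 26, 2017), A (February 4, 2018).
Because E would otherwise rank above A, the subordination swaps them.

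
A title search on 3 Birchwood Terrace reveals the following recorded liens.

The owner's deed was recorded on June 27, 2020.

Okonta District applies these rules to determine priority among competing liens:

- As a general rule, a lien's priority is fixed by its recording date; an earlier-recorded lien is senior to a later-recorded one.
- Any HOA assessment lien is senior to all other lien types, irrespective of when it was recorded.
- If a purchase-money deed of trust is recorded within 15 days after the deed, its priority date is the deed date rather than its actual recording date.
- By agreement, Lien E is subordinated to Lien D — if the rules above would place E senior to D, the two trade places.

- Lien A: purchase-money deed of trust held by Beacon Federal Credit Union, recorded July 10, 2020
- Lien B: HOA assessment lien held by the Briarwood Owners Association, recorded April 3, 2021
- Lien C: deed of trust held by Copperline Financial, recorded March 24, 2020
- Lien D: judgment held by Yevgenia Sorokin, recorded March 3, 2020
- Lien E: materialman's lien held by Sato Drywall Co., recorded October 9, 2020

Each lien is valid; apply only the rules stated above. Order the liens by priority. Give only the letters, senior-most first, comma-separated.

Effective dates: A was recorded within the 15-day window, so its effective date is the deed date June 27, 2020.
B is an HOA assessment lien and takes priority over every other lien.
Ordering the rest by effective date: D (March 3, 2020), C (March 24, 2020), A (June 27, 2020), E (October 9, 2020).
E already ranks below D; the subordination has no effect.

B, D, C, A, E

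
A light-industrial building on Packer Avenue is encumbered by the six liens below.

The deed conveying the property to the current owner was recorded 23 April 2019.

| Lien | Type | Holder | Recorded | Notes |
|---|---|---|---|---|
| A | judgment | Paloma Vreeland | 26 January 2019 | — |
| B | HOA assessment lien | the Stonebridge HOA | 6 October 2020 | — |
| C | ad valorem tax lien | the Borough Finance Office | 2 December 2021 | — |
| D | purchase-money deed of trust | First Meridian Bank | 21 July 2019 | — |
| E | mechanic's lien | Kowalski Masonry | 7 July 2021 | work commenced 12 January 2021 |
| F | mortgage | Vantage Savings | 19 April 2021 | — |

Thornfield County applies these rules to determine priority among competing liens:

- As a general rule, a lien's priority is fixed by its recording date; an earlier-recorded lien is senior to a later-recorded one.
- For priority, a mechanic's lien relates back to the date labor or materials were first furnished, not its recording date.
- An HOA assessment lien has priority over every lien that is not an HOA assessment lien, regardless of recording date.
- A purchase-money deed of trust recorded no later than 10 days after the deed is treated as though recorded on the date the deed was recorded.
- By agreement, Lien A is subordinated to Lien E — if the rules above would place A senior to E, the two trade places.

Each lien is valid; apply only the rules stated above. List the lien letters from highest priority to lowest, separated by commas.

Effective dates: D missed the 10-day window (89 days after the deed), so its recording date stands; E is treated as recorded 12 January 2021, the work-commencement date.
B, as an HOA assessment lien, has superpriority and ranks first.
Among the remaining liens, by effective date: A (26 January 2019), D (21 July 2019), E (12 January 2021), F (19 April 2021), C (2 December 2021).
A is senior to E before the subordination, so the two trade places.

B, E, D, A, F, C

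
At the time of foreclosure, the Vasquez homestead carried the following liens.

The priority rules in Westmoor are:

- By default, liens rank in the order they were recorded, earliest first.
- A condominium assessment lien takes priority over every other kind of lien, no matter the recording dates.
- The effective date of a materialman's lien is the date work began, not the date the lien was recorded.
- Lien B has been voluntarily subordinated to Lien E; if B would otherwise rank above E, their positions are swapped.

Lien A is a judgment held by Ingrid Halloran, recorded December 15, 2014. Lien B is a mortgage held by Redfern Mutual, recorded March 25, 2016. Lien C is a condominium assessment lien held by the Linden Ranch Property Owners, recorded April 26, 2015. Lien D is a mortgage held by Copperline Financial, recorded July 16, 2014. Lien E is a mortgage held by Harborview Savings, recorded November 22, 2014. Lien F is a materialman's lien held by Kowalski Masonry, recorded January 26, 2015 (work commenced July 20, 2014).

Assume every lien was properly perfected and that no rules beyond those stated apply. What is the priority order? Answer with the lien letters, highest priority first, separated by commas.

C, D, F, E, A, B

Effective dates after the stated exceptions: F's effective date is July 20, 2014, when work began.
C is a condominium assessment lien, so it outranks all other liens regardless of date.
Ordering the rest by effective date: D (July 16, 2014), F (July 20, 2014), E (November 22, 2014), A (December 15, 2014), B (March 25, 2016).
B already ranks below E; the subordination has no effect.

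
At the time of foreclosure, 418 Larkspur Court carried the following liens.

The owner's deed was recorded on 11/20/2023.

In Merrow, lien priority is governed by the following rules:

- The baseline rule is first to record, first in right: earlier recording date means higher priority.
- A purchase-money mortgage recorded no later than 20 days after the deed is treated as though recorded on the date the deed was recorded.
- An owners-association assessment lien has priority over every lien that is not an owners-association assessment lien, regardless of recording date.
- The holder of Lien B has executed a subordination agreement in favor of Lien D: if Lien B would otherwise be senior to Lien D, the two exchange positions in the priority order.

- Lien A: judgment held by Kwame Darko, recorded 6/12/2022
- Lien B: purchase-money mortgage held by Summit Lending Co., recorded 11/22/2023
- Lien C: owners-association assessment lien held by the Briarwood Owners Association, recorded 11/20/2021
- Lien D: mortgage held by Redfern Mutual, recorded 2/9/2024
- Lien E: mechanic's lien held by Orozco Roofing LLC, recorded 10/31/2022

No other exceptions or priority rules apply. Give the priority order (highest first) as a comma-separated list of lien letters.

C, A, E, D, B

Effective dates after the stated exceptions: B's effective date is the deed date, 11/20/2023.
C is an owners-association assessment lien and takes priority over every other lien.
Ordering the rest by effective date: A (6/12/2022), E (10/31/2022), B (11/20/2023), D (2/9/2024).
The subordination applies — B was senior to D — so B and D swap.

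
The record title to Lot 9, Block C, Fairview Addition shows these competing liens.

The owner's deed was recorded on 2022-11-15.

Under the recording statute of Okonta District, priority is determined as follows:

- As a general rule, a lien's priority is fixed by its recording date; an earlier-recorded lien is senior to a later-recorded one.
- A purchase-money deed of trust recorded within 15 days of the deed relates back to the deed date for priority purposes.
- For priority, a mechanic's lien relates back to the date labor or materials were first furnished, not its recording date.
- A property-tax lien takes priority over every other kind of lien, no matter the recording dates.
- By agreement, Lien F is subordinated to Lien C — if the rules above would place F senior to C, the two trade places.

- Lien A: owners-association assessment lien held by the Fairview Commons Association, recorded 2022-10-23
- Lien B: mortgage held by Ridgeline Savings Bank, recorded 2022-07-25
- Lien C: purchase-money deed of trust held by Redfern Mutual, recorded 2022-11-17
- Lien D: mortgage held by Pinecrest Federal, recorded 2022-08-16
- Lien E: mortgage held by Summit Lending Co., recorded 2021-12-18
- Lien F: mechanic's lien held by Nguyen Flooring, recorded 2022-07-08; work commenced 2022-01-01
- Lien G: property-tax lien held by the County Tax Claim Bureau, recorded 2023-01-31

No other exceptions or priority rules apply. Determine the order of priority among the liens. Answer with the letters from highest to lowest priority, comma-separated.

Effective dates: C's effective date is the deed date, 2022-11-15; F's effective date is 2022-01-01, when work began.
G is a property-tax lien, so it outranks all other liens regardless of date.
Ordering the rest by effective date: E (2021-12-18), F (2022-01-01), B (2022-07-25), D (2022-08-16), A (2022-10-23), C (2022-11-15).
The subordination applies — F was senior to C — so F and C swap.

G, E, C, B, D, A, F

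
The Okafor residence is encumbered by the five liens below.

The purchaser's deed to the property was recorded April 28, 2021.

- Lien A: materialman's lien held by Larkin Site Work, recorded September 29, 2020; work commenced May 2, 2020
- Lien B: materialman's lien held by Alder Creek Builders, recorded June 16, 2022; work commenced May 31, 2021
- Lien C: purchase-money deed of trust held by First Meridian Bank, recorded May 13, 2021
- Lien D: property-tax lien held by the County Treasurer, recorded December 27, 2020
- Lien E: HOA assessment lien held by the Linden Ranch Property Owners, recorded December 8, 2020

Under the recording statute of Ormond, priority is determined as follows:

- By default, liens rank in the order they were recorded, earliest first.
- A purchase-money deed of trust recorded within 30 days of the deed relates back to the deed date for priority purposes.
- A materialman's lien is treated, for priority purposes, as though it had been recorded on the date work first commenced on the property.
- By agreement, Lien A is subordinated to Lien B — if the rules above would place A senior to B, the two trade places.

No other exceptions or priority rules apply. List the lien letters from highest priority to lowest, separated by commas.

First, effective dates: A is treated as recorded May 2, 2020, the work-commencement date; B relates back to May 31, 2021 (work commenced); C was recorded within the 30-day window, so its effective date is the deed date April 28, 2021.
Sorted by effective date: A (May 2, 2020), E (December 8, 2020), D (December 27, 2020), C (April 28, 2021), B (May 31, 2021).
A would otherwise be senior to B, so under the subordination agreement A and B exchange positions.

B, E, D, C, A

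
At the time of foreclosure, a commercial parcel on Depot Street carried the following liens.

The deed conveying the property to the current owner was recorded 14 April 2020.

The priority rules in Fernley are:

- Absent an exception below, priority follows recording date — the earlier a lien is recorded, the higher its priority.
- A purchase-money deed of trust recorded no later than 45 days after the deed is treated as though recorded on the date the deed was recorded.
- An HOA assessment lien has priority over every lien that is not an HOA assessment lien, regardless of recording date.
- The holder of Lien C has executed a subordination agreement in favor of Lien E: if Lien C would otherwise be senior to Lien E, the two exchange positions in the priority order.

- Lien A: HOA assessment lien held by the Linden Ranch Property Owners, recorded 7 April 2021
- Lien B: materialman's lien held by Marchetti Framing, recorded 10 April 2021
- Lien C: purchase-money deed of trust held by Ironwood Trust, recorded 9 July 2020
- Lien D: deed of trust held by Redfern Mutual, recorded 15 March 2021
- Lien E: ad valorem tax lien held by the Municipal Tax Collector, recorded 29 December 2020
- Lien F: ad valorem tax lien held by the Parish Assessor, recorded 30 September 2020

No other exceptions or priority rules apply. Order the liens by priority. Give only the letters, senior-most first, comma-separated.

A, E, F, C, D, B

Adjusting effective dates: C was recorded 86 days after the deed — beyond 45 days — so no relation-back applies.
A is an HOA assessment lien and takes priority over every other lien.
Remaining liens by effective date: C (9 July 2020), F (30 September 2020), E (29 December 2020), D (15 March 2021), B (10 April 2021).
The subordination applies — C was senior to E — so C and E swap.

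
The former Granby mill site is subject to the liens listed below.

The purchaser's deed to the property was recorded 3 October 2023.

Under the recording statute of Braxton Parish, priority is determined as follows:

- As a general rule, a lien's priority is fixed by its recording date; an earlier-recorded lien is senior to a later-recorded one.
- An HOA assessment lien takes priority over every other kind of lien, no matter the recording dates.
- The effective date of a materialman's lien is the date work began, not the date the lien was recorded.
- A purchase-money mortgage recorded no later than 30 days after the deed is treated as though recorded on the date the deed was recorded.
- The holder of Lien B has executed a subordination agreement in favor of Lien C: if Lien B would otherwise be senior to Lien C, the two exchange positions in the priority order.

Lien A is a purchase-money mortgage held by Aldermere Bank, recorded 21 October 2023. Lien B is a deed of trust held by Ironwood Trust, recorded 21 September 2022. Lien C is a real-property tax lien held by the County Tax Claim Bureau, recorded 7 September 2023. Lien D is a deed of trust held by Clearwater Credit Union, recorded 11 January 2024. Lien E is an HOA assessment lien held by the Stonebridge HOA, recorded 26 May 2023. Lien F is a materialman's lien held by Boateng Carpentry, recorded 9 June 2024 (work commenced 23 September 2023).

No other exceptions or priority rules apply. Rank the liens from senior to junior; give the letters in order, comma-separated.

Effective dates after the stated exceptions: A was recorded within the 30-day window, so its effective date is the deed date 3 October 2023; F's effective date is 23 September 2023, when work began.
E is an HOA assessment lien, so it outranks all other liens regardless of date.
Remaining liens by effective date: B (21 September 2022), C (7 September 2023), F (23 September 2023), A (3 October 2023), D (11 January 2024).
B is senior to C before the subordination, so the two trade places.

E, C, B, F, A, D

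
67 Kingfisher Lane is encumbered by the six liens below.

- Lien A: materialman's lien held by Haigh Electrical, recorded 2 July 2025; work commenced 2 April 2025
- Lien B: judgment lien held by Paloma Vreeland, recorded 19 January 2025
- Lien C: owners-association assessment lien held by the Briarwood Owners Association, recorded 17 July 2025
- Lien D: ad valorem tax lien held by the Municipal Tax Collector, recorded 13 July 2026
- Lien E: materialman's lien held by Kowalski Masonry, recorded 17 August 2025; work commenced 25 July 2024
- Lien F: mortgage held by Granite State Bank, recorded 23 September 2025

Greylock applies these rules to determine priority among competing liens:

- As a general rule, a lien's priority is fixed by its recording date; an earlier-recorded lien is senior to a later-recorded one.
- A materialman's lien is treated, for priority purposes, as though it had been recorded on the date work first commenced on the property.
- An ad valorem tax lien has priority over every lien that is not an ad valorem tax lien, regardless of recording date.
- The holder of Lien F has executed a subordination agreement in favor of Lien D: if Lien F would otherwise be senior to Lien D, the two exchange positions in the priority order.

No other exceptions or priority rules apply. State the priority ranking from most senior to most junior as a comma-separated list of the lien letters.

Effective dates: A's effective date is 2 April 2025, when work began; E is treated as recorded 25 July 2024, the work-commencement date.
D is an ad valorem tax lien and takes priority over every other lien.
Remaining liens by effective date: E (25 July 2024), B (19 January 2025), A (2 April 2025), C (17 July 2025), F (23 September 2025).
F already ranks below D; the subordination has no effect.

D, E, B, A, C, F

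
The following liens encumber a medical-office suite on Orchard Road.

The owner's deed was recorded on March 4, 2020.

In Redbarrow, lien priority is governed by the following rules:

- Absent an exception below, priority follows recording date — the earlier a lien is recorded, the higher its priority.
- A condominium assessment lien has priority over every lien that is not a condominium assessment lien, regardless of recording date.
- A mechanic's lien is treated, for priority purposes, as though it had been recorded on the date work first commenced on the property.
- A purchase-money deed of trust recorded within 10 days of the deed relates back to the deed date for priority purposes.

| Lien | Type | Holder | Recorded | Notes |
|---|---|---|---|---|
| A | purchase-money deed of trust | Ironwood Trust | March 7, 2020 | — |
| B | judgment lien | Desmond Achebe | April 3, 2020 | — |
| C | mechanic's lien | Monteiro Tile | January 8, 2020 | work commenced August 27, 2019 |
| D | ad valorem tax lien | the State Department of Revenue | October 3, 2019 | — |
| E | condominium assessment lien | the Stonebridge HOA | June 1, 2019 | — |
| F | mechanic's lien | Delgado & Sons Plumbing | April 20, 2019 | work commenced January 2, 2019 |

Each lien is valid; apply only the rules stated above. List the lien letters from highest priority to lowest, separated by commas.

First, effective dates: A's effective date is the deed date, March 4, 2020; C is treated as recorded August 27, 2019, the work-commencement date; F's effective date is January 2, 2019, when work began.
E, as a condominium assessment lien, has superpriority and ranks first.
Remaining liens by effective date: F (January 2, 2019), C (August 27, 2019), D (October 3, 2019), A (March 4, 2020), B (April 3, 2020).

E, F, C, D, A, B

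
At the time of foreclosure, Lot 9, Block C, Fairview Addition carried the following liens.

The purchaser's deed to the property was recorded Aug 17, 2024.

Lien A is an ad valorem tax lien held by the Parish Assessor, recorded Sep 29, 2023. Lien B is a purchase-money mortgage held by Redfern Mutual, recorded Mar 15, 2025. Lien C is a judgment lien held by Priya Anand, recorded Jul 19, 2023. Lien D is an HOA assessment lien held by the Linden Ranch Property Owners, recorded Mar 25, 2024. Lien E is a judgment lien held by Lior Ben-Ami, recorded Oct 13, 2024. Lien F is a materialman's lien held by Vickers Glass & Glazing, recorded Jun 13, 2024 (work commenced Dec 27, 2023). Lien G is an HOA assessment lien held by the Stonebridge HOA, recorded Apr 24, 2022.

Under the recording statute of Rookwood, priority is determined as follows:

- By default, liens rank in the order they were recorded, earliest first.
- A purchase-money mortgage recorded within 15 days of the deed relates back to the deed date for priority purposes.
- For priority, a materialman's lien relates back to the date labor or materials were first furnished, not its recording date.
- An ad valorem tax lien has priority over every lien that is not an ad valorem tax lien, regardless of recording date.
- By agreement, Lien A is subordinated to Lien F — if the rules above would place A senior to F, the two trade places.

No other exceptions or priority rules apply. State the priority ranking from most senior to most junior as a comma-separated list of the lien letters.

F, G, C, A, D, E, B

Adjusting effective dates: B missed the 15-day window (210 days after the deed), so its recording date stands; F is treated as recorded Dec 27, 2023, the work-commencement date.
As an ad valorem tax lien, A is senior to every other lien.
Among the remaining liens, by effective date: G (Apr 24, 2022), C (Jul 19, 2023), F (Dec 27, 2023), D (Mar 25, 2024), E (Oct 13, 2024), B (Mar 15, 2025).
The subordination applies — A was senior to F — so A and F swap.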